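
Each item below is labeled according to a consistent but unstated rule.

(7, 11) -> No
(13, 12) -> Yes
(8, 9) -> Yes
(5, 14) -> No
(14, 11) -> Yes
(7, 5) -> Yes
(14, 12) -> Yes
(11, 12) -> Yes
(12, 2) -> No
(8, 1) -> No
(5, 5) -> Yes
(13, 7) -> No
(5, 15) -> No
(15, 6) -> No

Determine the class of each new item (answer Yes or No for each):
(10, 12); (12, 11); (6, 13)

Yes, Yes, No

The pattern is that an item is 'Yes' exactly when: |first − second| ≤ 3.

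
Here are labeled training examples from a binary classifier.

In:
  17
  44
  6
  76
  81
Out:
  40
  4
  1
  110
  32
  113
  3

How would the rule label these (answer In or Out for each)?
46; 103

'In' ⟺ digit sum ≥ 6.
46 — digit sum 4+6 = 10, hence In. 103 — digit sum 1+0+3 = 4, hence Out.

In, Out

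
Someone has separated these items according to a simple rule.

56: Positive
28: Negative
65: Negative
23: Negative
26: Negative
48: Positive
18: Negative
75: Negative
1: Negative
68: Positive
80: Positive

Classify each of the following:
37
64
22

The simplest hypothesis consistent with all the labels is: even AND at least 48.
Negative: 37, since 37 is odd, 37 < 48.
Positive: 64, since 64 is even, 64 ≥ 48.
Negative: 22, since 22 is even, 22 < 48.

Negative, Positive, Negative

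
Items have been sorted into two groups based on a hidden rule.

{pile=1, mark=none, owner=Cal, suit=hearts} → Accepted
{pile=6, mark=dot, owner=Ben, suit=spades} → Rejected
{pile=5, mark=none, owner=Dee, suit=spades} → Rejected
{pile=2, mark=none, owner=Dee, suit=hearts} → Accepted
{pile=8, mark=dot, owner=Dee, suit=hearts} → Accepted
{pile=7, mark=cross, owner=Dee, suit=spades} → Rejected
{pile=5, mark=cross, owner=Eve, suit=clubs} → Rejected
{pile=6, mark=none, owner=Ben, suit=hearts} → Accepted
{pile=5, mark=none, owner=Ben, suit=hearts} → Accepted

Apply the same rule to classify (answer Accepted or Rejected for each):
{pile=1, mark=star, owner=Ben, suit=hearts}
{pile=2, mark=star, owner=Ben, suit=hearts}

Accepted, Accepted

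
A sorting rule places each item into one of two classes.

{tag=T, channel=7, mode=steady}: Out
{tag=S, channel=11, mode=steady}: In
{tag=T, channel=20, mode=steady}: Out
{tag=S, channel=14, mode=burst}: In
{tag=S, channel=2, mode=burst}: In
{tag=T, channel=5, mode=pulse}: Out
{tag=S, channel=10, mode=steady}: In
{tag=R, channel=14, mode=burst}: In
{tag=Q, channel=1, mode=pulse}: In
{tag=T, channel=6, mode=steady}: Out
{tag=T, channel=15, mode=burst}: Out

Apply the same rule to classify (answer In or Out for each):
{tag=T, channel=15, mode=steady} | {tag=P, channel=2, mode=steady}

Out, In

Every 'In' example satisfies: tag is not T. None of the 'Out' examples do.
Out: {tag=T, channel=15, mode=steady}, since tag is T. In: {tag=P, channel=2, mode=steady}, since tag is P.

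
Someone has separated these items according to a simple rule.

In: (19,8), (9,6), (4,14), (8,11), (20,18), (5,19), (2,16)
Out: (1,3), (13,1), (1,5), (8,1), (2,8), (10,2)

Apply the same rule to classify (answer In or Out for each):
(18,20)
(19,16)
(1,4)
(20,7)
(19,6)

In, In, Out, In, In

A rule that fits every label: sum ≥ 15 — true of each 'In' example, false of each 'Out' one.
(18,20): 18+20 = 38 — fits, so In. (19,16): 19+16 = 35 — fits, so In. (1,4): 1+4 = 5 — fails the rule, so Out. (20,7): 20+7 = 27 — fits, so In. (19,6): 19+6 = 25 — fits, so In.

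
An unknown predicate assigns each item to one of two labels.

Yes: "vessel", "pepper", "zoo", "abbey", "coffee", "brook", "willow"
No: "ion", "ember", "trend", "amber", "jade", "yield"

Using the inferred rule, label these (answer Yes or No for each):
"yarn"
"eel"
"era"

The common property of the 'Yes' items is: has a double letter. No 'No' item has it.
"yarn" — no doubled letter, hence No.
"eel" — 'ee' doubled, hence Yes.
"era" — no doubled letter, hence No.

No, Yes, No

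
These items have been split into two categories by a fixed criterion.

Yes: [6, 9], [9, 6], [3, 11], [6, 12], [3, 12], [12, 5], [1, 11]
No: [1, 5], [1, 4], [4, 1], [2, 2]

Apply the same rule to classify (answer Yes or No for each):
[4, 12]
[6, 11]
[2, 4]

Yes, Yes, No

One predicate separates the groups cleanly: sum ≥ 12.
[4, 12]: 4+12 = 16, qualifies → Yes. [6, 11]: 6+11 = 17, qualifies → Yes. [2, 4]: 2+4 = 6, lacks this property → No.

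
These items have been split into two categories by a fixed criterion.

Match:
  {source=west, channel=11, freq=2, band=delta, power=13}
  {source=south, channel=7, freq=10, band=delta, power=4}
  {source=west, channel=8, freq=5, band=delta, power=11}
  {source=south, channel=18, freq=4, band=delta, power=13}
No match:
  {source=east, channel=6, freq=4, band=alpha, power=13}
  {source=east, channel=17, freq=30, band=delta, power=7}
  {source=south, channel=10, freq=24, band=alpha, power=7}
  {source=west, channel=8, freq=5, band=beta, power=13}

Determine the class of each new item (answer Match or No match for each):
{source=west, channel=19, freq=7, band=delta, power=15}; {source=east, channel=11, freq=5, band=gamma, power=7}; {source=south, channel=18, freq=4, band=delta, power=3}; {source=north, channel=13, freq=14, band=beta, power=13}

Match, No match, Match, No match

'Match' ⟺ band is delta AND freq ≤ 10.
{source=west, channel=19, freq=7, band=delta, power=15} → band is delta, freq = 7 → Match.
{source=east, channel=11, freq=5, band=gamma, power=7} → band is gamma, freq = 5 → No match.
{source=south, channel=18, freq=4, band=delta, power=3} → band is delta, freq = 4 → Match.
{source=north, channel=13, freq=14, band=beta, power=13} → band is beta, freq = 14 → No match.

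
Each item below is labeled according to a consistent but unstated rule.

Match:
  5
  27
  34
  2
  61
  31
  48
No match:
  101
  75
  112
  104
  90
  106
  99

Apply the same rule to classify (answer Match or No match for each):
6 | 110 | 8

Match, No match, Match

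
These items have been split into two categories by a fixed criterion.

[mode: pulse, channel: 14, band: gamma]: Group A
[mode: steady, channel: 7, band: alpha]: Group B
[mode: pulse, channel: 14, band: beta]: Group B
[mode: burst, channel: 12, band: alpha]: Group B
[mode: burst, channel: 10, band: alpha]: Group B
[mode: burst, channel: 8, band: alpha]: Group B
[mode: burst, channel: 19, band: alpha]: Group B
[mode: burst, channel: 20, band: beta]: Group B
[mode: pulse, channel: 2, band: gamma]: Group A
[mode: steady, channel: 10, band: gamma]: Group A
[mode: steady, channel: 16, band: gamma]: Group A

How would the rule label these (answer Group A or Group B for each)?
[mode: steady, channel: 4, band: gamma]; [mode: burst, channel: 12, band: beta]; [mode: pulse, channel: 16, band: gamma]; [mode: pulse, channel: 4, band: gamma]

Group A, Group B, Group A, Group A

A rule that fits every label: band is gamma — true of each 'Group A' example, false of each 'Group B' one.
[mode: steady, channel: 4, band: gamma]: band is gamma, passes → Group A. [mode: burst, channel: 12, band: beta]: band is beta, doesn't qualify → Group B. [mode: pulse, channel: 16, band: gamma]: band is gamma, passes → Group A. [mode: pulse, channel: 4, band: gamma]: band is gamma, passes → Group A.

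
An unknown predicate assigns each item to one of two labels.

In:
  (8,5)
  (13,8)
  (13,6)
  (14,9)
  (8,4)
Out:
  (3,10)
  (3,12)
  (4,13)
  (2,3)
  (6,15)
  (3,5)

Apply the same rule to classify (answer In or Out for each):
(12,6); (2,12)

The rule appears to be: first > second.
(12,6): 12 > 6 — satisfies this, so In.
(2,12): 2 < 12 — fails this test, so Out.

In, Out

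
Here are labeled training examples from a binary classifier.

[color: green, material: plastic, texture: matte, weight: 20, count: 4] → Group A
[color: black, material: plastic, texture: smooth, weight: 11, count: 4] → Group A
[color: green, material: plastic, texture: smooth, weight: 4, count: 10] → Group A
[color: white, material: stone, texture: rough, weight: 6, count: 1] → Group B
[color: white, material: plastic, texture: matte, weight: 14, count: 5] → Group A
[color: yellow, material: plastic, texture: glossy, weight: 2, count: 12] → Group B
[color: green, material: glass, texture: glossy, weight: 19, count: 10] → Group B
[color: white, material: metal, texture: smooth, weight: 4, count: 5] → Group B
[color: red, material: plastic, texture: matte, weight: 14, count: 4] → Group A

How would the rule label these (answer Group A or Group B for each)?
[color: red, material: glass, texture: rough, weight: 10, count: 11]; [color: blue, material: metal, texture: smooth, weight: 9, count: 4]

Group B, Group B

The common property of the 'Group A' items is: material is plastic AND count ≤ 10. No 'Group B' item has it.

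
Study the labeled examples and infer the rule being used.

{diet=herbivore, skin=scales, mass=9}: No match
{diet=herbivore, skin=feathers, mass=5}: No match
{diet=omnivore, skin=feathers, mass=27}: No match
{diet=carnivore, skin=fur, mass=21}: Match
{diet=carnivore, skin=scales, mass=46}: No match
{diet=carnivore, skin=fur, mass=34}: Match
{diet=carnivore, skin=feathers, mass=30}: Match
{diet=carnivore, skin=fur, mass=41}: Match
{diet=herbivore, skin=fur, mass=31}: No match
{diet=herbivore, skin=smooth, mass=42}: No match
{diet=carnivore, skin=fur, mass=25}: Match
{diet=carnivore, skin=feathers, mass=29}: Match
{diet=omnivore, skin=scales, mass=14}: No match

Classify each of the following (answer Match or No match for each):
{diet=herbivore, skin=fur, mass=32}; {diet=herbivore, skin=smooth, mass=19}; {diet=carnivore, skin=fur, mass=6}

'Match' ⟺ diet is carnivore AND mass ≤ 41.
{diet=herbivore, skin=fur, mass=32}: diet is herbivore, mass = 32 — does not satisfy this, so No match. {diet=herbivore, skin=smooth, mass=19}: diet is herbivore, mass = 19 — does not satisfy this, so No match. {diet=carnivore, skin=fur, mass=6}: diet is carnivore, mass = 6 — satisfies this, so Match.

No match, No match, Match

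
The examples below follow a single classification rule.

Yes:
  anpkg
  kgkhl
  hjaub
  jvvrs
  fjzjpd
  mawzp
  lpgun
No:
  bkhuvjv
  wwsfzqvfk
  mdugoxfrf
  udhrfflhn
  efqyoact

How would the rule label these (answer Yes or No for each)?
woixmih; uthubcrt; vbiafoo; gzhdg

Rule: length ≤ 6. This holds for each 'Yes' example and fails for each 'No' one.
woixmih → length 7 → No.
uthubcrt → length 8 → No.
vbiafoo → length 7 → No.
gzhdg → length 5 → Yes.

No, No, No, Yes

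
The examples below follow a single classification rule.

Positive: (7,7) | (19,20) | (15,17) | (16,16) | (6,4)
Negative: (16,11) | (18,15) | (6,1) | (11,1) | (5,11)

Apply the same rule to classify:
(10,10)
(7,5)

Positive, Positive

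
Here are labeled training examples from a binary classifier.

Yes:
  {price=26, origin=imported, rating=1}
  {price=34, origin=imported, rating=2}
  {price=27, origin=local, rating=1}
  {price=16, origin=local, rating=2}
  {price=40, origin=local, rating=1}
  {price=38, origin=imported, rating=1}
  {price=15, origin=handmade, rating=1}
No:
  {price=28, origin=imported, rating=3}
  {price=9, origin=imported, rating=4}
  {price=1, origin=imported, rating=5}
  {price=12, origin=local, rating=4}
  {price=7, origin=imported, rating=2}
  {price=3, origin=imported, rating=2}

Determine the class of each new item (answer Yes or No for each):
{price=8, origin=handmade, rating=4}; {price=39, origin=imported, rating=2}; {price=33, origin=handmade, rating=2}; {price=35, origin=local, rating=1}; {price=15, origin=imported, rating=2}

No, Yes, Yes, Yes, Yes

'Yes' ⟺ rating ≤ 2 AND price ≥ 9.
{price=8, origin=handmade, rating=4} — rating = 4, price = 8, hence No. {price=39, origin=imported, rating=2} — rating = 2, price = 39, hence Yes. {price=33, origin=handmade, rating=2} — rating = 2, price = 33, hence Yes. {price=35, origin=local, rating=1} — rating = 1, price = 35, hence Yes. {price=15, origin=imported, rating=2} — rating = 2, price = 15, hence Yes.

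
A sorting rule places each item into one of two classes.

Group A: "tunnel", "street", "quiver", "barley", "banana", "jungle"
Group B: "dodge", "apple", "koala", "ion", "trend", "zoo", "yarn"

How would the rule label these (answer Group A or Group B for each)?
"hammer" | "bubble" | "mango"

One predicate separates the groups cleanly: length 6.
"hammer": length 6, matches → Group A. "bubble": length 6, matches → Group A. "mango": length 5, does not satisfy this → Group B.

Group A, Group A, Group B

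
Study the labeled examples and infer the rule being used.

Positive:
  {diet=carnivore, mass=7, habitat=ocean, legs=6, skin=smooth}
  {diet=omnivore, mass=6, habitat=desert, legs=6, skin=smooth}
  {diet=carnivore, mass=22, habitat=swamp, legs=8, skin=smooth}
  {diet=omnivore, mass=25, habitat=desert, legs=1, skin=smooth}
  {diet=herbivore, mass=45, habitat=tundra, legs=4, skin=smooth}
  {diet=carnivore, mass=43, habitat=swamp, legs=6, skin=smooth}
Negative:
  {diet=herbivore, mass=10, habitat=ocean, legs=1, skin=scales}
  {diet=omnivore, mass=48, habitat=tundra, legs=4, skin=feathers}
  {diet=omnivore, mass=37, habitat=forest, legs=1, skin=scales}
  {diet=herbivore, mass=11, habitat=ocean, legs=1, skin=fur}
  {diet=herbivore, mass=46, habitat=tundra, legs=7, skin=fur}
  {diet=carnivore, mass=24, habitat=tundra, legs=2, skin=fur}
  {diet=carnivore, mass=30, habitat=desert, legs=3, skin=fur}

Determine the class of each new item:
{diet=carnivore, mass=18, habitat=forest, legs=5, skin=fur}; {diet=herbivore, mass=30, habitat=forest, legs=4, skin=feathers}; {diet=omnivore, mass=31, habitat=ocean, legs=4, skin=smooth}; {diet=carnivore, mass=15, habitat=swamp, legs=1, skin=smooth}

Negative, Negative, Positive, Positive

Rule: skin is smooth. This holds for each 'Positive' example and fails for each 'Negative' one.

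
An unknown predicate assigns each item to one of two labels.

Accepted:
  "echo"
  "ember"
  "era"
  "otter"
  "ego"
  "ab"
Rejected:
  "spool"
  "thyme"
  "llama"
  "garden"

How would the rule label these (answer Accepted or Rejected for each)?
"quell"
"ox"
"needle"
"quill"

Every 'Accepted' example satisfies: starts with a vowel. None of the 'Rejected' examples do.
"quell" — starts with 'q', hence Rejected.
"ox" — starts with 'o', hence Accepted.
"needle" — starts with 'n', hence Rejected.
"quill" — starts with 'q', hence Rejected.

Rejected, Accepted, Rejected, Rejected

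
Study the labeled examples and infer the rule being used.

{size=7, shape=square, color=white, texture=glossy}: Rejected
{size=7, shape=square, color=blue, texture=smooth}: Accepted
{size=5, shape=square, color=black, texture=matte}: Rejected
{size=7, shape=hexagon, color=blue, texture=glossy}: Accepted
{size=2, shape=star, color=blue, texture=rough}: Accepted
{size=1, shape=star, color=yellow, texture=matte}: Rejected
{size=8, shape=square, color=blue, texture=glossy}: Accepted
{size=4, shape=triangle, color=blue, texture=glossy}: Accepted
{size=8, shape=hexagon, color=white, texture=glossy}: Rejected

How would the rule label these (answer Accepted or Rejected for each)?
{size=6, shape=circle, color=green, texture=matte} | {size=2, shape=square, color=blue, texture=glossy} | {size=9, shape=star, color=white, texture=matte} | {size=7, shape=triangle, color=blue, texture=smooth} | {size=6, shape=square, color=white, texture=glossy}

Rejected, Accepted, Rejected, Accepted, Rejected

Comparing the two groups points to one rule — color is blue.
{size=6, shape=circle, color=green, texture=matte}: color is green — does not fit, so Rejected. {size=2, shape=square, color=blue, texture=glossy}: color is blue — meets the rule, so Accepted. {size=9, shape=star, color=white, texture=matte}: color is white — does not fit, so Rejected. {size=7, shape=triangle, color=blue, texture=smooth}: color is blue — meets the rule, so Accepted. {size=6, shape=square, color=white, texture=glossy}: color is white — does not fit, so Rejected.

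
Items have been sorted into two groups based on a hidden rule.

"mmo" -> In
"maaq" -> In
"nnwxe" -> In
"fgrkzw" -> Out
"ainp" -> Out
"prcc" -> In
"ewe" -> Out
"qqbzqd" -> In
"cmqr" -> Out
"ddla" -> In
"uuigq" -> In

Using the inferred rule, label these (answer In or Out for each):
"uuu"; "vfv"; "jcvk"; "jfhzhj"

In, Out, Out, Out

A rule that fits every label: has a double letter — true of each 'In' example, false of each 'Out' one.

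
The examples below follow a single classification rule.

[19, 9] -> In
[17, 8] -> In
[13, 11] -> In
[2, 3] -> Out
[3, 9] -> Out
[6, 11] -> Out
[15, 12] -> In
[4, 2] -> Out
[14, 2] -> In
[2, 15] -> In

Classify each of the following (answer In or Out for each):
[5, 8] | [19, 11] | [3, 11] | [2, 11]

Out, In, Out, Out

One predicate separates the groups cleanly: max ≥ 12.
[5, 8] — max 8, hence Out. [19, 11] — max 19, hence In. [3, 11] — max 11, hence Out. [2, 11] — max 11, hence Out.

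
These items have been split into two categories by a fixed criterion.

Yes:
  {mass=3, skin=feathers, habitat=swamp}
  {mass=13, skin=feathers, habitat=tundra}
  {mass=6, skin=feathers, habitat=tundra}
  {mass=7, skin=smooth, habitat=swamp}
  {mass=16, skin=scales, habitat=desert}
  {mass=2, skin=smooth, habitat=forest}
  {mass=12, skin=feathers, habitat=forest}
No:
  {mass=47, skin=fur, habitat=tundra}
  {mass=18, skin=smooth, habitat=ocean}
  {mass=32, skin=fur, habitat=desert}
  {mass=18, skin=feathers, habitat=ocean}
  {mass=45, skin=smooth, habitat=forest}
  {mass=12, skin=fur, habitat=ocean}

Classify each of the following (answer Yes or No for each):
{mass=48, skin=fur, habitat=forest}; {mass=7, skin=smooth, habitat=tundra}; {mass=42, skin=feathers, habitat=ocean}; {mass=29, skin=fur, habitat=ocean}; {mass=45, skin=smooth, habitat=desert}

Every 'Yes' example satisfies: skin is not fur AND mass ≤ 16. None of the 'No' examples do.

No, Yes, No, No, No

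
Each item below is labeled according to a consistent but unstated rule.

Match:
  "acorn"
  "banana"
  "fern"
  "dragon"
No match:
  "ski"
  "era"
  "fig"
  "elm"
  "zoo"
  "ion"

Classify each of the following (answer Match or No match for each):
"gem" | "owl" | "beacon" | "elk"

No match, No match, Match, No match

A rule that fits every label: length ≥ 4 — true of each 'Match' example, false of each 'No match' one.
"gem" → length 3 → No match. "owl" → length 3 → No match. "beacon" → length 6 → Match. "elk" → length 3 → No match.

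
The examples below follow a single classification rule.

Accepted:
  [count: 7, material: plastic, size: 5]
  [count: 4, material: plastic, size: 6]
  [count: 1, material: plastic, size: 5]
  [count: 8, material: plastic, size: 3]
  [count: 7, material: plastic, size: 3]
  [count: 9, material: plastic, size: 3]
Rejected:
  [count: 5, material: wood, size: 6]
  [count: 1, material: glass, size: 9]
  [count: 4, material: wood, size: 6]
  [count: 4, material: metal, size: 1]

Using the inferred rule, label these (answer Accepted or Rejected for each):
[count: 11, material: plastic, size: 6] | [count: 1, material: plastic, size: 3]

Accepted, Accepted

Comparing the two groups points to one rule — material is plastic.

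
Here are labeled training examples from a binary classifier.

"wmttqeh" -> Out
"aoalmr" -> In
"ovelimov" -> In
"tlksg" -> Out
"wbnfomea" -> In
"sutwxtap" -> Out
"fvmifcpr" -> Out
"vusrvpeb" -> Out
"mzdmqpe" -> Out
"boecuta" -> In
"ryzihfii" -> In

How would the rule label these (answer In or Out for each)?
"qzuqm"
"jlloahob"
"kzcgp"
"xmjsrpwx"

All 'In' examples share one property — has ≥ 3 vowels — and every 'Out' example lacks it.
"qzuqm" — 1 vowel, hence Out. "jlloahob" — 3 vowels, hence In. "kzcgp" — 0 vowels, hence Out. "xmjsrpwx" — 0 vowels, hence Out.

Out, In, Out, Out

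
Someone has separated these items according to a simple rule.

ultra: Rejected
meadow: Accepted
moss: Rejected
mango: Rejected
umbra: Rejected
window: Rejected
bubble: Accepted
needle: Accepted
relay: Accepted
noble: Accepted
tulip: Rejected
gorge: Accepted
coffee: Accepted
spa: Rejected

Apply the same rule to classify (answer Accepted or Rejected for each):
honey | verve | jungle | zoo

Accepted, Accepted, Accepted, Rejected

'Accepted' ⟺ contains 'e'.
honey → has 'e' → Accepted. verve → has 'e' → Accepted. jungle → has 'e' → Accepted. zoo → no 'e' → Rejected.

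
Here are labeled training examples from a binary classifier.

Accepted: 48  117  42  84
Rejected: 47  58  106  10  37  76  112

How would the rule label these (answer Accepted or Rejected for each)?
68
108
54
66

Rejected, Accepted, Accepted, Accepted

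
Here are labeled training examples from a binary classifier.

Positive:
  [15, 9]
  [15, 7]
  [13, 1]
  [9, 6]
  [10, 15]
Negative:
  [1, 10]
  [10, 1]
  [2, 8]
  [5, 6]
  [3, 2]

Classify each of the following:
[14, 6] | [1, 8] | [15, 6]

Positive, Negative, Positive

All 'Positive' examples share one property — sum ≥ 14 — and every 'Negative' example lacks it.
Positive: [14, 6], since 14+6 = 20. Negative: [1, 8], since 1+8 = 9. Positive: [15, 6], since 15+6 = 21.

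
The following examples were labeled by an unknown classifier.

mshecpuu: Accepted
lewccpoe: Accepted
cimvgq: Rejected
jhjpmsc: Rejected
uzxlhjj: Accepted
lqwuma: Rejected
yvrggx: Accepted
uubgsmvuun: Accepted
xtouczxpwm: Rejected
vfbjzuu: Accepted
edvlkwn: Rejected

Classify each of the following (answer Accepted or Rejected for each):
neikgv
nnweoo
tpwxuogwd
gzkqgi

Rejected, Accepted, Rejected, Rejected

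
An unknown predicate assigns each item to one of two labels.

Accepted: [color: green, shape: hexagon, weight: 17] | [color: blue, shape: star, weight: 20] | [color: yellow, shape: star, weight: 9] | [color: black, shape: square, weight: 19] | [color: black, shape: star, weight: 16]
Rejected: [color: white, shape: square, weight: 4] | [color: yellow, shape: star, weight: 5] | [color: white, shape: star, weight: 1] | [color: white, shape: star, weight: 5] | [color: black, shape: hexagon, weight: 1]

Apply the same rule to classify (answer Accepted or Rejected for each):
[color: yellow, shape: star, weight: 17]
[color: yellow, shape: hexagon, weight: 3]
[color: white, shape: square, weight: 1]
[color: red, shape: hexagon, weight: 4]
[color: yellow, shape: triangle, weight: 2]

Accepted, Rejected, Rejected, Rejected, Rejected

'Accepted' ⟺ weight ≥ 9.
[color: yellow, shape: star, weight: 17]: Accepted (weight = 17).
[color: yellow, shape: hexagon, weight: 3]: Rejected (weight = 3).
[color: white, shape: square, weight: 1]: Rejected (weight = 1).
[color: red, shape: hexagon, weight: 4]: Rejected (weight = 4).
[color: yellow, shape: triangle, weight: 2]: Rejected (weight = 2).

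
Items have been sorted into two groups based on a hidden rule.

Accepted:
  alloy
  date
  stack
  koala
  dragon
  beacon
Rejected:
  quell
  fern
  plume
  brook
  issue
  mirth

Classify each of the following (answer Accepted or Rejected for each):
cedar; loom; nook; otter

Accepted, Rejected, Rejected, Rejected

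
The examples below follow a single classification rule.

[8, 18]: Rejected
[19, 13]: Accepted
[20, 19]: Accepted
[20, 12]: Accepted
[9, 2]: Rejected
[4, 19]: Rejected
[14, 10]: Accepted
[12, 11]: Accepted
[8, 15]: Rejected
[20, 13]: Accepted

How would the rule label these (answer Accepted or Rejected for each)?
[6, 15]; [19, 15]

Rejected, Accepted

The pattern is that an item is 'Accepted' exactly when: first ≥ 10.
[6, 15] → first 6 → Rejected.
[19, 15] → first 19 → Accepted.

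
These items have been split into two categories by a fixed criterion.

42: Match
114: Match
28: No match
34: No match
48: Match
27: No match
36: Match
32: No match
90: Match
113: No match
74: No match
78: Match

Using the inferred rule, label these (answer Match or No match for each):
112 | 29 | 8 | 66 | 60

No match, No match, No match, Match, Match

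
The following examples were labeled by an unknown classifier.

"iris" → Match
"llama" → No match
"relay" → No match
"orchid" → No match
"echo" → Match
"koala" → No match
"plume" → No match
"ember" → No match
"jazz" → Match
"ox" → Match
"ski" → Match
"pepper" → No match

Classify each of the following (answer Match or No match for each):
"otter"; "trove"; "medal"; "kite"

Every 'Match' example satisfies: length ≤ 4. None of the 'No match' examples do.
"otter": No match (length 5). "trove": No match (length 5). "medal": No match (length 5). "kite": Match (length 4).

No match, No match, No match, Match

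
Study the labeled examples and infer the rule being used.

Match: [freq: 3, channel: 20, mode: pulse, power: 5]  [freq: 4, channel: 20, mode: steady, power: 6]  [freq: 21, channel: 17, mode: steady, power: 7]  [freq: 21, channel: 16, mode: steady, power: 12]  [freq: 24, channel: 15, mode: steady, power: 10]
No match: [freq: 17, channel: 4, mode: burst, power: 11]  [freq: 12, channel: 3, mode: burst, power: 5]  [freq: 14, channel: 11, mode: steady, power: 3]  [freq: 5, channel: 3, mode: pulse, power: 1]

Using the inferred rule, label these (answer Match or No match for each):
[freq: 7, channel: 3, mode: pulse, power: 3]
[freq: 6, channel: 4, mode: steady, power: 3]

No match, No match

Every 'Match' example satisfies: channel ≥ 15. None of the 'No match' examples do.
[freq: 7, channel: 3, mode: pulse, power: 3]: No match (channel = 3).
[freq: 6, channel: 4, mode: steady, power: 3]: No match (channel = 4).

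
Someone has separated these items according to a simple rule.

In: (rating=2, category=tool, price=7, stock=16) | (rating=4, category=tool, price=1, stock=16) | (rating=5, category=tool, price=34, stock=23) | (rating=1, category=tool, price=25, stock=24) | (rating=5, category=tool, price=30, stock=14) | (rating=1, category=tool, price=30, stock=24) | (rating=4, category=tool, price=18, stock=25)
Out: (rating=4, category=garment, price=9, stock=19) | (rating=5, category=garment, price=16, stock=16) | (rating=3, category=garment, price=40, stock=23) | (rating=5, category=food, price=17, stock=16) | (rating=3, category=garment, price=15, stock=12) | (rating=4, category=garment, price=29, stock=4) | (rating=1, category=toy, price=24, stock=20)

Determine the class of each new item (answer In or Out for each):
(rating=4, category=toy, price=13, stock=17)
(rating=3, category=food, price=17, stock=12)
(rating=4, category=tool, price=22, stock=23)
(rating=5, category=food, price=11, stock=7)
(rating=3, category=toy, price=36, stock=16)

Out, Out, In, Out, Out

All 'In' examples share one property — category is tool — and every 'Out' example lacks it.
(rating=4, category=toy, price=13, stock=17): Out (category is toy). (rating=3, category=food, price=17, stock=12): Out (category is food). (rating=4, category=tool, price=22, stock=23): In (category is tool). (rating=5, category=food, price=11, stock=7): Out (category is food). (rating=3, category=toy, price=36, stock=16): Out (category is toy).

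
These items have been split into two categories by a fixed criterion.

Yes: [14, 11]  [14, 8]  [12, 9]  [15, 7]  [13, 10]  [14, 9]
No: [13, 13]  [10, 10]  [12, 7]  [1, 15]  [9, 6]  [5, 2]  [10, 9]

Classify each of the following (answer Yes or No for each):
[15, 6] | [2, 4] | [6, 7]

The classifier is using: first > second AND sum ≥ 20.
[15, 6]: Yes (15 > 6, 15+6 = 21).
[2, 4]: No (2 < 4, 2+4 = 6).
[6, 7]: No (6 < 7, 6+7 = 13).

Yes, No, No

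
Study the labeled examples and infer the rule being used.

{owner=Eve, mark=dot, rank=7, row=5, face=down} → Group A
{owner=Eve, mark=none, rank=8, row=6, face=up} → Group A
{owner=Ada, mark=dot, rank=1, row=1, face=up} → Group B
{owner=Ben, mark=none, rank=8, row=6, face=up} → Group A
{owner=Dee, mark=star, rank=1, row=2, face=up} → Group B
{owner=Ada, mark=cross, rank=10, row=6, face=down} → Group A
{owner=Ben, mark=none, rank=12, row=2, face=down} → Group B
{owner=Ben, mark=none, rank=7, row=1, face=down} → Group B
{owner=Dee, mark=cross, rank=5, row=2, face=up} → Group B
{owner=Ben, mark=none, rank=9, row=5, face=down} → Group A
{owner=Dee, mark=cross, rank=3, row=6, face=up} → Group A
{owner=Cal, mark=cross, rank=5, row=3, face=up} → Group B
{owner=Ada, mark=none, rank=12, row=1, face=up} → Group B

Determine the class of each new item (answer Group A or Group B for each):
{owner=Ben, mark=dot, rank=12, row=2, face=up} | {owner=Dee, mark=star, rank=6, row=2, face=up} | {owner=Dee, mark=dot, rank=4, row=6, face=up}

Group B, Group B, Group A

One predicate separates the groups cleanly: row ≥ 5.
Group B: {owner=Ben, mark=dot, rank=12, row=2, face=up}, since row = 2.
Group B: {owner=Dee, mark=star, rank=6, row=2, face=up}, since row = 2.
Group A: {owner=Dee, mark=dot, rank=4, row=6, face=up}, since row = 6.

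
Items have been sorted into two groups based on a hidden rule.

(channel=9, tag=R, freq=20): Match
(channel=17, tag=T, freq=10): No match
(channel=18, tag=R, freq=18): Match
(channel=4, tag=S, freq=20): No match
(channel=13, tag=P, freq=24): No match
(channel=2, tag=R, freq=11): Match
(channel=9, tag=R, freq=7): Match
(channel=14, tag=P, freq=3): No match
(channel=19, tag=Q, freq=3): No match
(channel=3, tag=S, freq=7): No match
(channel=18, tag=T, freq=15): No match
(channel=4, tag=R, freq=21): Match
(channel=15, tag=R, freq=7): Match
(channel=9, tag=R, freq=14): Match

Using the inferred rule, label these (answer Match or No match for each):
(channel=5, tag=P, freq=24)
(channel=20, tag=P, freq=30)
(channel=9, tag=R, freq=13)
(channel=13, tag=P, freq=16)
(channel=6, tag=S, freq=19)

No match, No match, Match, No match, No match

The rule appears to be: tag is R.
No match: (channel=5, tag=P, freq=24), since tag is P.
No match: (channel=20, tag=P, freq=30), since tag is P.
Match: (channel=9, tag=R, freq=13), since tag is R.
No match: (channel=13, tag=P, freq=16), since tag is P.
No match: (channel=6, tag=S, freq=19), since tag is S.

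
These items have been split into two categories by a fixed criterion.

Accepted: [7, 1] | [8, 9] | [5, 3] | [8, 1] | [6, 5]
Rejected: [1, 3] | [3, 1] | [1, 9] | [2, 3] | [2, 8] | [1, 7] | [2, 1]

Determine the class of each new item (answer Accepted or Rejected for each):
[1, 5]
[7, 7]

The rule appears to be: first ≥ 5.

Rejected, Accepted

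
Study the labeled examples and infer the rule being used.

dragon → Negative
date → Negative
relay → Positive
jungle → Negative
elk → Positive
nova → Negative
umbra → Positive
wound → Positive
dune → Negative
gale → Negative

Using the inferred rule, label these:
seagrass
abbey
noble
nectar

Negative, Positive, Positive, Negative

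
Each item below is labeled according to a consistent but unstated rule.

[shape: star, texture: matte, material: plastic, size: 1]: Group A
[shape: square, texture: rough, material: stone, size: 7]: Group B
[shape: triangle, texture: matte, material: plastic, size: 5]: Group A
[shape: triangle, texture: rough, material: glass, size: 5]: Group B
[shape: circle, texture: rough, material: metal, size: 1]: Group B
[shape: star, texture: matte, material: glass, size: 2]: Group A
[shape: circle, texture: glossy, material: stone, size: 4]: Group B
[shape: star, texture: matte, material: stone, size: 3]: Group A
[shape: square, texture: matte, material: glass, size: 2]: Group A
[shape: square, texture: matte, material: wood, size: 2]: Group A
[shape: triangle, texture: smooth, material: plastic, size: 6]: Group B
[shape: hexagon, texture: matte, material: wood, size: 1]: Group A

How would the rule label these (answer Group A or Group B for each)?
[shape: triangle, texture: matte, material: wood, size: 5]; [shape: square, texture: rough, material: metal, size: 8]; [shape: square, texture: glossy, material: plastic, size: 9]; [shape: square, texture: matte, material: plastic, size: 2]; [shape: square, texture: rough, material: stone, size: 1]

The pattern is that an item is 'Group A' exactly when: texture is matte.
[shape: triangle, texture: matte, material: wood, size: 5]: Group A (texture is matte).
[shape: square, texture: rough, material: metal, size: 8]: Group B (texture is rough).
[shape: square, texture: glossy, material: plastic, size: 9]: Group B (texture is glossy).
[shape: square, texture: matte, material: plastic, size: 2]: Group A (texture is matte).
[shape: square, texture: rough, material: stone, size: 1]: Group B (texture is rough).

Group A, Group B, Group B, Group A, Group B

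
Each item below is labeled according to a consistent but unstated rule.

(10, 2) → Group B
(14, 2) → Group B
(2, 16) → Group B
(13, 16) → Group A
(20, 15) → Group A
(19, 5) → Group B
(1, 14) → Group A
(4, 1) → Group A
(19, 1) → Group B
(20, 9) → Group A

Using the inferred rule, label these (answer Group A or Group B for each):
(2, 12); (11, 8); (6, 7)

Group B, Group A, Group A

The pattern is that an item is 'Group A' exactly when: sum is odd.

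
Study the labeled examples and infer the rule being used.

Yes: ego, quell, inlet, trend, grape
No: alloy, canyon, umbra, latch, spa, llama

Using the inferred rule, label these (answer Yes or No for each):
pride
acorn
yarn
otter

Yes, No, No, Yes

A rule that fits every label: contains 'e' — true of each 'Yes' example, false of each 'No' one.
Yes: pride, since has 'e'.
No: acorn, since no 'e'.
No: yarn, since no 'e'.
Yes: otter, since has 'e'.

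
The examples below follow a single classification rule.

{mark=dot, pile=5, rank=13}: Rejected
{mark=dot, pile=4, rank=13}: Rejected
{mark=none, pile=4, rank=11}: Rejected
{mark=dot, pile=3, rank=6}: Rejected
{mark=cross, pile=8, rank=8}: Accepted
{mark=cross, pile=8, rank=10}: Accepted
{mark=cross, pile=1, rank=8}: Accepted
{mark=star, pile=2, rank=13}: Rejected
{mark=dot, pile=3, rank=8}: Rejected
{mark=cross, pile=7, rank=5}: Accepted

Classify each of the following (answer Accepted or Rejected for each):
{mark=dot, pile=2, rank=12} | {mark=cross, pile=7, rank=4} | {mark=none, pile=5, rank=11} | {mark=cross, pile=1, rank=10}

Rejected, Accepted, Rejected, Accepted

Every 'Accepted' example satisfies: mark is cross. None of the 'Rejected' examples do.
{mark=dot, pile=2, rank=12}: mark is dot, doesn't qualify → Rejected.
{mark=cross, pile=7, rank=4}: mark is cross, matches → Accepted.
{mark=none, pile=5, rank=11}: mark is none, doesn't qualify → Rejected.
{mark=cross, pile=1, rank=10}: mark is cross, matches → Accepted.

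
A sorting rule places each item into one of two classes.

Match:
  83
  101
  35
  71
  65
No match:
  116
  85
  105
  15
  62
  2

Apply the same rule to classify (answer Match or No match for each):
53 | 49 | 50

Match, No match, No match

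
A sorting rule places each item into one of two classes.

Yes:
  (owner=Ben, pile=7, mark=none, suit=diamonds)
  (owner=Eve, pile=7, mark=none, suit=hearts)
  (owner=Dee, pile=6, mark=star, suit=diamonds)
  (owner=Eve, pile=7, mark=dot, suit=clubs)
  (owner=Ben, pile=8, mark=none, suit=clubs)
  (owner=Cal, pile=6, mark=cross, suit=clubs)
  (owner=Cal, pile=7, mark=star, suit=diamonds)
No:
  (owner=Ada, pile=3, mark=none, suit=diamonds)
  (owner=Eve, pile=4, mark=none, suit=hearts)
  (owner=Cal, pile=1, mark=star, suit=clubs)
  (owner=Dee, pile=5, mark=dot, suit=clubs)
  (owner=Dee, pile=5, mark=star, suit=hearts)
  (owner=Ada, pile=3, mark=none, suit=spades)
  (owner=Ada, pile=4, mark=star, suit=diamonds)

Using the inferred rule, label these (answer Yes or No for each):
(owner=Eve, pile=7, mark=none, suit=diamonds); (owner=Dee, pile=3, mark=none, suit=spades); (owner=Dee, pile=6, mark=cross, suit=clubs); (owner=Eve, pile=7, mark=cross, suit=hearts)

Rule: pile ≥ 6. This holds for each 'Yes' example and fails for each 'No' one.

Yes, No, Yes, Yes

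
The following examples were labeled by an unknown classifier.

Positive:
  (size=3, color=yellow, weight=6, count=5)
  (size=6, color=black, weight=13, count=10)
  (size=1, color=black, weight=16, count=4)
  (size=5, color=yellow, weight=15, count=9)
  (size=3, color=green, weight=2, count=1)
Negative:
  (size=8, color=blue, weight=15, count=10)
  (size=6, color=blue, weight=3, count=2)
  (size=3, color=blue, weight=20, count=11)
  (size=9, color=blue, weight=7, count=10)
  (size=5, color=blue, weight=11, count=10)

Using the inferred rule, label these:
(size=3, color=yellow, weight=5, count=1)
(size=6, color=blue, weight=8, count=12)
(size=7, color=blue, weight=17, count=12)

The common property of the 'Positive' items is: color is not blue. No 'Negative' item has it.

Positive, Negative, Negative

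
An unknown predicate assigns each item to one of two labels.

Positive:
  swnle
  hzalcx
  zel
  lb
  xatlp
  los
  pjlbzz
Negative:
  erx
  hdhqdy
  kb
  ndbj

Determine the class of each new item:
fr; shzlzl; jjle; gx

Negative, Positive, Positive, Negative

Checking candidate rules against both groups, what survives is: contains 'l'.
Negative: fr, since no 'l'. Positive: shzlzl, since has 'l'. Positive: jjle, since has 'l'. Negative: gx, since no 'l'.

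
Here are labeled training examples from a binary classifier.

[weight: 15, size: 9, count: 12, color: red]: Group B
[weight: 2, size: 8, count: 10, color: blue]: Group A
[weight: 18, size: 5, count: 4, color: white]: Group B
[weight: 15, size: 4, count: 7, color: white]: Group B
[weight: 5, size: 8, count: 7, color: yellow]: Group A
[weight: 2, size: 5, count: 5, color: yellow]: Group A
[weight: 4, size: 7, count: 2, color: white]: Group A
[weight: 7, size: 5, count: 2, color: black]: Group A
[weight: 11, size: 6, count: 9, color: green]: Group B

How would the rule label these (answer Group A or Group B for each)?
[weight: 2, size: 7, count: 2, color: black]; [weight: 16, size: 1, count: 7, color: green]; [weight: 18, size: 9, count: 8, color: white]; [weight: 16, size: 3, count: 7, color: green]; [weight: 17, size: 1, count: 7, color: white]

Group A, Group B, Group B, Group B, Group B

One predicate separates the groups cleanly: weight ≤ 7.
[weight: 2, size: 7, count: 2, color: black]: weight = 2 — satisfies this, so Group A. [weight: 16, size: 1, count: 7, color: green]: weight = 16 — does not satisfy this, so Group B. [weight: 18, size: 9, count: 8, color: white]: weight = 18 — does not satisfy this, so Group B. [weight: 16, size: 3, count: 7, color: green]: weight = 16 — does not satisfy this, so Group B. [weight: 17, size: 1, count: 7, color: white]: weight = 17 — does not satisfy this, so Group B.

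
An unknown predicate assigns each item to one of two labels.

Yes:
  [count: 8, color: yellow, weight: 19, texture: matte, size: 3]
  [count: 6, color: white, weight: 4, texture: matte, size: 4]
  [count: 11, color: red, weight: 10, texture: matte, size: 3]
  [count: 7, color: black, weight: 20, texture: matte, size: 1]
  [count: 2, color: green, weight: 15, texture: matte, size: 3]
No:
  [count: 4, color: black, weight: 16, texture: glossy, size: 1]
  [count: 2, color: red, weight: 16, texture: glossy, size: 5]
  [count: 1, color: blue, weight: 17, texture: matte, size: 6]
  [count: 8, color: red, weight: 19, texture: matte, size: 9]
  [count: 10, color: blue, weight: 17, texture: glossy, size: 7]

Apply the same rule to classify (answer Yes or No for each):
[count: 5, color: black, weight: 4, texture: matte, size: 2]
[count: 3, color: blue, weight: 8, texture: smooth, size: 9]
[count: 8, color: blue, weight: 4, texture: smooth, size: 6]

One predicate separates the groups cleanly: texture is matte AND size ≤ 4.
[count: 5, color: black, weight: 4, texture: matte, size: 2] → texture is matte, size = 2 → Yes.
[count: 3, color: blue, weight: 8, texture: smooth, size: 9] → texture is smooth, size = 9 → No.
[count: 8, color: blue, weight: 4, texture: smooth, size: 6] → texture is smooth, size = 6 → No.

Yes, No, No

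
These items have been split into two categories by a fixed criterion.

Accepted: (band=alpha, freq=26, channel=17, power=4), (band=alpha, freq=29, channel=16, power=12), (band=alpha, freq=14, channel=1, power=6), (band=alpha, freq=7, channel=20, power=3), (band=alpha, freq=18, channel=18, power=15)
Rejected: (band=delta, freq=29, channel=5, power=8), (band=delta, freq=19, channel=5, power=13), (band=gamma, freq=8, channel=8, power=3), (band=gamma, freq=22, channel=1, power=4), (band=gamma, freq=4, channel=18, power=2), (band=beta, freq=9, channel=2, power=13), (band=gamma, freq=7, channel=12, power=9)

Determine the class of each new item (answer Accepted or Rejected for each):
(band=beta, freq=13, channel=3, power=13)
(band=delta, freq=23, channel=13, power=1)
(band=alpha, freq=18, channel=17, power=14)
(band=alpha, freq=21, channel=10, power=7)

The simplest hypothesis consistent with all the labels is: band is alpha.
(band=beta, freq=13, channel=3, power=13): band is beta, fails this test → Rejected. (band=delta, freq=23, channel=13, power=1): band is delta, fails this test → Rejected. (band=alpha, freq=18, channel=17, power=14): band is alpha, has this property → Accepted. (band=alpha, freq=21, channel=10, power=7): band is alpha, has this property → Accepted.

Rejected, Rejected, Accepted, Accepted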